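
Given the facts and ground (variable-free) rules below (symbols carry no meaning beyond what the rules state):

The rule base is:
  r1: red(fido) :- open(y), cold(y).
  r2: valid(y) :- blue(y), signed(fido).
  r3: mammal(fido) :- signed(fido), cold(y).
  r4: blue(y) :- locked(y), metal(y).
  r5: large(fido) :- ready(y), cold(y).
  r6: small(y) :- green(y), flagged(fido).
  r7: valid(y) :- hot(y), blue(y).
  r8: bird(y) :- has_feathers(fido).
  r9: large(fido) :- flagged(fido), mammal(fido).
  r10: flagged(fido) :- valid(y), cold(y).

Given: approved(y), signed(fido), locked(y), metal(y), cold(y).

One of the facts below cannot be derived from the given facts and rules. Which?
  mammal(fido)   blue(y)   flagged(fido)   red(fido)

red(fido)

Round 1 fires r3, r4, giving mammal(fido), blue(y).
Round 2 fires r2, giving valid(y).
Round 3 fires r10, giving flagged(fido).
Round 4 fires r9, giving large(fido).
Derived: flagged(fido) (round 3), blue(y) (round 1), mammal(fido) (round 1). red(fido) never appears in any round.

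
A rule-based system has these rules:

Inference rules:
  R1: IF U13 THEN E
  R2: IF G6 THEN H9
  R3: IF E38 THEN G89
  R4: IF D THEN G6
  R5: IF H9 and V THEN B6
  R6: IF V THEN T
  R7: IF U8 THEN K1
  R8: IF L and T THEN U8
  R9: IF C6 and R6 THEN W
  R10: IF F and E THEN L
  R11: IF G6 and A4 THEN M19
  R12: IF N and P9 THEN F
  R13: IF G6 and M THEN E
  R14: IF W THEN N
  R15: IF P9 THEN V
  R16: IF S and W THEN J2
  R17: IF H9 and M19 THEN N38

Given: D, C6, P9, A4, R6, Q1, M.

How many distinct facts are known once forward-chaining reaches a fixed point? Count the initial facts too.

21

[1] R4 [IF D THEN G6]; R9 [IF C6 and R6 THEN W]; R15 [IF P9 THEN V]. ⇒ new: G6, W, V.
[2] R2 [IF G6 THEN H9]; R6 [IF V THEN T]; R11 [IF G6 and A4 THEN M19]; R13 [IF G6 and M THEN E]; R14 [IF W THEN N]. ⇒ new: H9, T, M19, E, N.
[3] R5 [IF H9 and V THEN B6]; R12 [IF N and P9 THEN F]; R17 [IF H9 and M19 THEN N38]. ⇒ new: B6, F, N38.
[4] R10 [IF F and E THEN L]. ⇒ new: L.
[5] R8 [IF L and T THEN U8]. ⇒ new: U8.
[6] R7 [IF U8 THEN K1]. ⇒ new: K1.
Closure: {A4, B6, C6, D, E, F, G6, H9, K1, L, M, M19, N, N38, P9, Q1, R6, T, U8, V, W} — 21 facts.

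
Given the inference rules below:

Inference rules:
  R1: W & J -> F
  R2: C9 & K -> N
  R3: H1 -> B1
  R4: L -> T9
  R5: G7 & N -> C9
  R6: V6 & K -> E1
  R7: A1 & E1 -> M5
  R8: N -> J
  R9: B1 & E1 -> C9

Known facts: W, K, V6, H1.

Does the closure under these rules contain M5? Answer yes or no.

[1] R3 [H1 -> B1]; R6 [V6 & K -> E1]. ⇒ new: B1, E1.
[2] R9 [B1 & E1 -> C9]. ⇒ new: C9.
[3] R2 [C9 & K -> N]. ⇒ new: N.
[4] R8 [N -> J]. ⇒ new: J.
[5] R1 [W & J -> F]. ⇒ new: F.
Fixed point reached. M5 is concluded only by R7; R7 needs A1 (never derived).

no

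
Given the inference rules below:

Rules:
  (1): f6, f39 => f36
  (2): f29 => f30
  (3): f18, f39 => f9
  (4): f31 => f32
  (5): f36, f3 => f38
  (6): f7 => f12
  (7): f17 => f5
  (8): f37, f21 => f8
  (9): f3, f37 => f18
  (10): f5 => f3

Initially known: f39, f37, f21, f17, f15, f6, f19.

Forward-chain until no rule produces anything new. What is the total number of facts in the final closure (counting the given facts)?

Round 1 fires (1), (7), (8), giving f36, f5, f8.
Round 2 fires (10), giving f3.
Round 3 fires (5), (9), giving f38, f18.
Round 4 fires (3), giving f9.
Closure: {f15, f17, f18, f19, f21, f3, f36, f37, f38, f39, f5, f6, f8, f9} — 14 facts.

14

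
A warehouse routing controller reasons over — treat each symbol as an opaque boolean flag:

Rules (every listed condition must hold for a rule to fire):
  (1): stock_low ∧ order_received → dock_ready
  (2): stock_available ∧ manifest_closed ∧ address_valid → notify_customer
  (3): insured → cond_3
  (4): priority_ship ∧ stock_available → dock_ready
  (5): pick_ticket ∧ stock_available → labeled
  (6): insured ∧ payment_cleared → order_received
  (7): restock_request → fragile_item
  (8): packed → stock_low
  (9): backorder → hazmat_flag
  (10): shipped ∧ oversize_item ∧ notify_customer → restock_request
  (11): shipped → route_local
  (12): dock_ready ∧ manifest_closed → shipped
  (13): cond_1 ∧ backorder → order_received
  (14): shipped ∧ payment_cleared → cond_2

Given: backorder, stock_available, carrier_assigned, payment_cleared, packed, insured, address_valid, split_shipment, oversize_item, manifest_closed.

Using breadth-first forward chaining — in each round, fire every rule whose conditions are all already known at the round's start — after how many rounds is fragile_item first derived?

5

Round 1 — (2), (3), (6), (8), (9), derive notify_customer, cond_3, order_received, stock_low, hazmat_flag.
Round 2 — (1), derive dock_ready.
Round 3 — (12), derive shipped.
Round 4 — (10), (11), (14), derive restock_request, route_local, cond_2.
Round 5 — (7), derive fragile_item.
fragile_item first appears in round 5.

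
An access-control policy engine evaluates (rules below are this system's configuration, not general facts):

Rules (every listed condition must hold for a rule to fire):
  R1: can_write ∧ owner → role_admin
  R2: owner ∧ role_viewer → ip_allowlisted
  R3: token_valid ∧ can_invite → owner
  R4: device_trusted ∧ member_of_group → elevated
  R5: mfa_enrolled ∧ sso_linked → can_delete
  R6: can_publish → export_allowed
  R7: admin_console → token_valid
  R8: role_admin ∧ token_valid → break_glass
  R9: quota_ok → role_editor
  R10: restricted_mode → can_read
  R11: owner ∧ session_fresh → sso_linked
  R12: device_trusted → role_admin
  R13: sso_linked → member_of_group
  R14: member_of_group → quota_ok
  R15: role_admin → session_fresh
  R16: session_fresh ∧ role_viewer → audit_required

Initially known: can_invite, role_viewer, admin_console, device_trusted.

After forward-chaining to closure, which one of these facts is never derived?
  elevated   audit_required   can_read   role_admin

can_read

[1] R7 [admin_console → token_valid]; R12 [device_trusted → role_admin]. ⇒ new: token_valid, role_admin.
[2] R3 [token_valid ∧ can_invite → owner]; R8 [role_admin ∧ token_valid → break_glass]; R15 [role_admin → session_fresh]. ⇒ new: owner, break_glass, session_fresh.
[3] R2 [owner ∧ role_viewer → ip_allowlisted]; R11 [owner ∧ session_fresh → sso_linked]; R16 [session_fresh ∧ role_viewer → audit_required]. ⇒ new: ip_allowlisted, sso_linked, audit_required.
[4] R13 [sso_linked → member_of_group]. ⇒ new: member_of_group.
[5] R4 [device_trusted ∧ member_of_group → elevated]; R14 [member_of_group → quota_ok]. ⇒ new: elevated, quota_ok.
[6] R9 [quota_ok → role_editor]. ⇒ new: role_editor.
Derived: role_admin (round 1), audit_required (round 3), elevated (round 5). can_read never appears in any round.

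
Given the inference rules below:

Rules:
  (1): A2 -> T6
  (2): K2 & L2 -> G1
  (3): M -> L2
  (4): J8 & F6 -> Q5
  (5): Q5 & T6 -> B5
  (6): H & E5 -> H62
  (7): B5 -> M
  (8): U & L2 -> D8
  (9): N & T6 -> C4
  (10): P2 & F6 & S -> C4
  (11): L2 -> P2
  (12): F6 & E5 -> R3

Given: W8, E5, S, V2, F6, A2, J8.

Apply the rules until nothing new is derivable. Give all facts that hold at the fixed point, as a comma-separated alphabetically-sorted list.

A2, B5, C4, E5, F6, J8, L2, M, P2, Q5, R3, S, T6, V2, W8

Round 1 fires (1), (4), (12), giving T6, Q5, R3.
Round 2 fires (5), giving B5.
Round 3 fires (7), giving M.
Round 4 fires (3), giving L2.
Round 5 fires (11), giving P2.
Round 6 fires (10), giving C4.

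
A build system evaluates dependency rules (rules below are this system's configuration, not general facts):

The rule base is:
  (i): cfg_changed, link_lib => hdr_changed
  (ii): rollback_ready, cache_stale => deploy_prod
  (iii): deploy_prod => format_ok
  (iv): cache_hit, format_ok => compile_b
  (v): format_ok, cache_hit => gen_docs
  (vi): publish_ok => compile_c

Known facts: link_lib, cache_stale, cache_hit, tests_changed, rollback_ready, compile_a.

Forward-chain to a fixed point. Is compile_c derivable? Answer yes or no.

Round 1: (ii) [rollback_ready, cache_stale => deploy_prod]. Adds deploy_prod.
Round 2: (iii) [deploy_prod => format_ok]. Adds format_ok.
Round 3: (iv) [cache_hit, format_ok => compile_b]; (v) [format_ok, cache_hit => gen_docs]. Adds compile_b, gen_docs.
Fixed point reached. compile_c is concluded only by (vi); (vi) needs publish_ok (never derived).

no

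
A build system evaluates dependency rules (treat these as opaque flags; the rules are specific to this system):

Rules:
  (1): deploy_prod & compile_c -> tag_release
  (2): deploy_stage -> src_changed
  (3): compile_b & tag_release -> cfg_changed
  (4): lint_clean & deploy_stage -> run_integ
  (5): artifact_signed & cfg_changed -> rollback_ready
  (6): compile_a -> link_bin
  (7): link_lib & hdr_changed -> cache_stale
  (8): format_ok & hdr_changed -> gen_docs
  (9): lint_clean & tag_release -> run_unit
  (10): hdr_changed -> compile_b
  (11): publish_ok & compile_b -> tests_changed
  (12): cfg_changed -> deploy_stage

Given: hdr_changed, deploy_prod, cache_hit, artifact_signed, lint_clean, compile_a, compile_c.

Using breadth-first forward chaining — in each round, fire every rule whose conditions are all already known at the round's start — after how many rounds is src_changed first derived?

Round 1 fires (1), (6), (10), giving tag_release, link_bin, compile_b.
Round 2 fires (3), (9), giving cfg_changed, run_unit.
Round 3 fires (5), (12), giving rollback_ready, deploy_stage.
Round 4 fires (2), (4), giving src_changed, run_integ.
src_changed first appears in round 4.

4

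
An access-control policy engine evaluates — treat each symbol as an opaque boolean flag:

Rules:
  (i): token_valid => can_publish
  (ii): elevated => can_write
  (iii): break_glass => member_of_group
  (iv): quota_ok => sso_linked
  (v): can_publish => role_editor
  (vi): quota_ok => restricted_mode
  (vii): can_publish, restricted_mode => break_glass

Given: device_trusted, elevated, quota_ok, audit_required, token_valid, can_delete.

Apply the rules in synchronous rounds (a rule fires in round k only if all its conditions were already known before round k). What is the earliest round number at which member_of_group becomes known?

3

Round 1 — (i), (ii), (iv), (vi), derive can_publish, can_write, sso_linked, restricted_mode.
Round 2 — (v), (vii), derive role_editor, break_glass.
Round 3 — (iii), derive member_of_group.
member_of_group first appears in round 3.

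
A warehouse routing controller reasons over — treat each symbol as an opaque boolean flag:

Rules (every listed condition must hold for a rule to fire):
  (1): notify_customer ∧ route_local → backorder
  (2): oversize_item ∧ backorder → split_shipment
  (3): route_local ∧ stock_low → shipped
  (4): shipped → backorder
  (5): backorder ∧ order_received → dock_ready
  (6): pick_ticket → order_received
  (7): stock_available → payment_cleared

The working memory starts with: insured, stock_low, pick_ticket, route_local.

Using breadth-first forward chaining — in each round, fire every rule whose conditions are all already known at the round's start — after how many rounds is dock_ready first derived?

Round 1: (3) [route_local ∧ stock_low → shipped]; (6) [pick_ticket → order_received]. Adds shipped, order_received.
Round 2: (4) [shipped → backorder]. Adds backorder.
Round 3: (5) [backorder ∧ order_received → dock_ready]. Adds dock_ready.
dock_ready first appears in round 3.

3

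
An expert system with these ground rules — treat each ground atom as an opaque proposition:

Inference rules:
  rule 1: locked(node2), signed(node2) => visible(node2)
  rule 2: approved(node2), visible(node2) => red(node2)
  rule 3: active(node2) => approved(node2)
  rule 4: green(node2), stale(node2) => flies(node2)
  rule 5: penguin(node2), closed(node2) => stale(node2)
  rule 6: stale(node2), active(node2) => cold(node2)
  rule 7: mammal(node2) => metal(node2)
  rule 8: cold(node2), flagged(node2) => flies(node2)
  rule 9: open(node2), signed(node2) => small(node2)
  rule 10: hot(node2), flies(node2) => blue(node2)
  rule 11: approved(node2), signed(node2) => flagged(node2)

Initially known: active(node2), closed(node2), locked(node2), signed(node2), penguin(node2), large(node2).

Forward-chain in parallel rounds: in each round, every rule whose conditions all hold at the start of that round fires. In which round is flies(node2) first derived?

3

Round 1 fires rule 1, rule 3, rule 5, giving visible(node2), approved(node2), stale(node2).
Round 2 fires rule 2, rule 6, rule 11, giving red(node2), cold(node2), flagged(node2).
Round 3 fires rule 8, giving flies(node2).
flies(node2) first appears in round 3.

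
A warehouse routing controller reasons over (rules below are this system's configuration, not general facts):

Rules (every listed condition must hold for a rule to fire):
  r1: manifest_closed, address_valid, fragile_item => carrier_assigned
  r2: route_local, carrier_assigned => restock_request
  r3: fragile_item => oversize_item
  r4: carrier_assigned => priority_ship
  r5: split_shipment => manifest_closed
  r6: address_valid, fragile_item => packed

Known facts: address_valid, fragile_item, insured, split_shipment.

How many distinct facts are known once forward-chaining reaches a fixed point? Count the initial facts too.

Round 1 fires r3, r5, r6, giving oversize_item, manifest_closed, packed.
Round 2 fires r1, giving carrier_assigned.
Round 3 fires r4, giving priority_ship.
Closure: {address_valid, carrier_assigned, fragile_item, insured, manifest_closed, oversize_item, packed, priority_ship, split_shipment} — 9 facts.

9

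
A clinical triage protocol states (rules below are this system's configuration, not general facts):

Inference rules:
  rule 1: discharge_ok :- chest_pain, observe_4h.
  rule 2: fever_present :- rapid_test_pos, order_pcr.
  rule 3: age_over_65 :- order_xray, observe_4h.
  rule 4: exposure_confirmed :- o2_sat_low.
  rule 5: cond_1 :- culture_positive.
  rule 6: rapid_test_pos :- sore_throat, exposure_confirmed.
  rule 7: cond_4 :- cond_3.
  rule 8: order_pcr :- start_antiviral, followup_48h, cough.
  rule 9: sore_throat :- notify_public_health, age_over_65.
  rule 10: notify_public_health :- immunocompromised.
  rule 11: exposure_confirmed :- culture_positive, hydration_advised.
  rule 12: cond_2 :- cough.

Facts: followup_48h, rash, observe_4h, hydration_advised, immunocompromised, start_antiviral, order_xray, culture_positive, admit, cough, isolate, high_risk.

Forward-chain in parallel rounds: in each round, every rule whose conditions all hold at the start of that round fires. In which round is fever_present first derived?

Round 1: rule 3 [age_over_65 :- order_xray, observe_4h.]; rule 5 [cond_1 :- culture_positive.]; rule 8 [order_pcr :- start_antiviral, followup_48h, cough.]; rule 10 [notify_public_health :- immunocompromised.]; rule 11 [exposure_confirmed :- culture_positive, hydration_advised.]; rule 12 [cond_2 :- cough.]. New: age_over_65, cond_1, order_pcr, notify_public_health, exposure_confirmed, cond_2.
Round 2: rule 9 [sore_throat :- notify_public_health, age_over_65.]. New: sore_throat.
Round 3: rule 6 [rapid_test_pos :- sore_throat, exposure_confirmed.]. New: rapid_test_pos.
Round 4: rule 2 [fever_present :- rapid_test_pos, order_pcr.]. New: fever_present.
fever_present first appears in round 4.

4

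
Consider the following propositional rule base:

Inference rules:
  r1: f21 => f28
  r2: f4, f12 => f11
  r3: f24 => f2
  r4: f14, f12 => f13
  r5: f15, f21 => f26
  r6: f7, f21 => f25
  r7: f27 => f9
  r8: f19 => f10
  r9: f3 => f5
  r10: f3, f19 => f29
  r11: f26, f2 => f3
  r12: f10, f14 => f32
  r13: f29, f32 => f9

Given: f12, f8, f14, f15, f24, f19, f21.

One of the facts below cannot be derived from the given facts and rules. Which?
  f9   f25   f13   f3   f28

Round 1: r1 [f21 => f28]; r3 [f24 => f2]; r4 [f14, f12 => f13]; r5 [f15, f21 => f26]; r8 [f19 => f10]. New: f28, f2, f13, f26, f10.
Round 2: r11 [f26, f2 => f3]; r12 [f10, f14 => f32]. New: f3, f32.
Round 3: r9 [f3 => f5]; r10 [f3, f19 => f29]. New: f5, f29.
Round 4: r13 [f29, f32 => f9]. New: f9.
Derived: f13 (round 1), f28 (round 1), f9 (round 4), f3 (round 2). f25 never appears in any round.

f25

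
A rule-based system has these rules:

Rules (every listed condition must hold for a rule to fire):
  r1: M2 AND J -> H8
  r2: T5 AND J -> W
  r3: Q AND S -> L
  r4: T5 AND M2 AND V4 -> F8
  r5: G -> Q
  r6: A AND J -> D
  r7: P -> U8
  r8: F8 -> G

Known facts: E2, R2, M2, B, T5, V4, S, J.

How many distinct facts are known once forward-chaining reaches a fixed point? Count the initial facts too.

14

[1] r1 [M2 AND J -> H8]; r2 [T5 AND J -> W]; r4 [T5 AND M2 AND V4 -> F8]. ⇒ new: H8, W, F8.
[2] r8 [F8 -> G]. ⇒ new: G.
[3] r5 [G -> Q]. ⇒ new: Q.
[4] r3 [Q AND S -> L]. ⇒ new: L.
Closure: {B, E2, F8, G, H8, J, L, M2, Q, R2, S, T5, V4, W} — 14 facts.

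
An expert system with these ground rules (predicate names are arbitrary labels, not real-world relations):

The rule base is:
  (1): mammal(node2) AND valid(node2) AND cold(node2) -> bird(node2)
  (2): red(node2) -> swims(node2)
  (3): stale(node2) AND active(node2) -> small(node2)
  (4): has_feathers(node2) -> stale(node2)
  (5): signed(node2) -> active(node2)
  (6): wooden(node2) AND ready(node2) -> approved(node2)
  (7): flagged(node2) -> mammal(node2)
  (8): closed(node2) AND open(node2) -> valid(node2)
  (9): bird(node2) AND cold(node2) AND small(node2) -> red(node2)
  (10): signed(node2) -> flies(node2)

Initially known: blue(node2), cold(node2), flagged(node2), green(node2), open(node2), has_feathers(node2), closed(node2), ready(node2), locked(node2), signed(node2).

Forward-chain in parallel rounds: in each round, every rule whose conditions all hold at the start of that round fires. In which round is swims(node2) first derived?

4

Round 1 fires (4), (5), (7), (8), (10), giving stale(node2), active(node2), mammal(node2), valid(node2), flies(node2).
Round 2 fires (1), (3), giving bird(node2), small(node2).
Round 3 fires (9), giving red(node2).
Round 4 fires (2), giving swims(node2).
swims(node2) first appears in round 4.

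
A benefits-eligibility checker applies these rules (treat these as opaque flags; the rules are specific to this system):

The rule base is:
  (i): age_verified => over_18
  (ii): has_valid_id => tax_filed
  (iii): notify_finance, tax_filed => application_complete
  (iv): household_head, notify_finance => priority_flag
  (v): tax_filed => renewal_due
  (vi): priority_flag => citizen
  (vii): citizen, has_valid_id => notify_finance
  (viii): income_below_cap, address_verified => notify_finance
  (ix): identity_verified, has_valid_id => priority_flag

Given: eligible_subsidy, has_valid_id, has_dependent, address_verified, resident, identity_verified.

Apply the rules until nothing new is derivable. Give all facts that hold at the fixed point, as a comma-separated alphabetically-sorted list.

address_verified, application_complete, citizen, eligible_subsidy, has_dependent, has_valid_id, identity_verified, notify_finance, priority_flag, renewal_due, resident, tax_filed

Round 1: (ii) [has_valid_id => tax_filed]; (ix) [identity_verified, has_valid_id => priority_flag]. New: tax_filed, priority_flag.
Round 2: (v) [tax_filed => renewal_due]; (vi) [priority_flag => citizen]. New: renewal_due, citizen.
Round 3: (vii) [citizen, has_valid_id => notify_finance]. New: notify_finance.
Round 4: (iii) [notify_finance, tax_filed => application_complete]. New: application_complete.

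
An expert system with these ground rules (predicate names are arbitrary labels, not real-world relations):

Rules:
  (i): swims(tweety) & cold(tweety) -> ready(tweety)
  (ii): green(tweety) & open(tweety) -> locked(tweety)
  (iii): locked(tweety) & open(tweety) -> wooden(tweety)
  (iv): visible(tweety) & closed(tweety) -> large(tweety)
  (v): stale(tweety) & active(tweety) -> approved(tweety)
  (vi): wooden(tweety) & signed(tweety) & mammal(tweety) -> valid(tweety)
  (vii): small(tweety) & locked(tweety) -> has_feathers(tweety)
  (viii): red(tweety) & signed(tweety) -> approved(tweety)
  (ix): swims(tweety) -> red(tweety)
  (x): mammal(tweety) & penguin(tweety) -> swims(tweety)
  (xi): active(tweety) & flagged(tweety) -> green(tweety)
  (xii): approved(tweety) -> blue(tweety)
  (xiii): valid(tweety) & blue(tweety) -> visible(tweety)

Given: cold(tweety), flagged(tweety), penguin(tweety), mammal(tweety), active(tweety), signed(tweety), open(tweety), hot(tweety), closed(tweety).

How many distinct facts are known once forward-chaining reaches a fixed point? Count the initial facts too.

Round 1: (x) [mammal(tweety) & penguin(tweety) -> swims(tweety)]; (xi) [active(tweety) & flagged(tweety) -> green(tweety)]. Adds swims(tweety), green(tweety).
Round 2: (i) [swims(tweety) & cold(tweety) -> ready(tweety)]; (ii) [green(tweety) & open(tweety) -> locked(tweety)]; (ix) [swims(tweety) -> red(tweety)]. Adds ready(tweety), locked(tweety), red(tweety).
Round 3: (iii) [locked(tweety) & open(tweety) -> wooden(tweety)]; (viii) [red(tweety) & signed(tweety) -> approved(tweety)]. Adds wooden(tweety), approved(tweety).
Round 4: (vi) [wooden(tweety) & signed(tweety) & mammal(tweety) -> valid(tweety)]; (xii) [approved(tweety) -> blue(tweety)]. Adds valid(tweety), blue(tweety).
Round 5: (xiii) [valid(tweety) & blue(tweety) -> visible(tweety)]. Adds visible(tweety).
Round 6: (iv) [visible(tweety) & closed(tweety) -> large(tweety)]. Adds large(tweety).
Closure: {active(tweety), approved(tweety), blue(tweety), closed(tweety), cold(tweety), flagged(tweety), green(tweety), hot(tweety), large(tweety), locked(tweety), mammal(tweety), open(tweety), penguin(tweety), ready(tweety), red(tweety), signed(tweety), swims(tweety), valid(tweety), visible(tweety), wooden(tweety)} — 20 facts.

20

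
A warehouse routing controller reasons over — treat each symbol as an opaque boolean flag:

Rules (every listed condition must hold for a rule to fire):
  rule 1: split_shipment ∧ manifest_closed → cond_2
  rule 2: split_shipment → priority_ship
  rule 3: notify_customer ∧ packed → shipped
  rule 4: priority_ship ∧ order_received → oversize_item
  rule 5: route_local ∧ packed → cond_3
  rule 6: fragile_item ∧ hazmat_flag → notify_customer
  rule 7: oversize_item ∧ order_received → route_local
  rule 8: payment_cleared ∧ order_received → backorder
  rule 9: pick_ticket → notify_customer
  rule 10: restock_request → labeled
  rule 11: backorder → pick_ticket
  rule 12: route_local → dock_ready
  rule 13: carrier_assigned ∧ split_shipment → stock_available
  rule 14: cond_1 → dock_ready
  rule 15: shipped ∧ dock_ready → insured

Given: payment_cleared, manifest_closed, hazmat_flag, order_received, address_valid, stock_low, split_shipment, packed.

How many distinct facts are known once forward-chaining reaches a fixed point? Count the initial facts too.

19

Round 1 — rule 1, rule 2, rule 8, derive cond_2, priority_ship, backorder.
Round 2 — rule 4, rule 11, derive oversize_item, pick_ticket.
Round 3 — rule 7, rule 9, derive route_local, notify_customer.
Round 4 — rule 3, rule 5, rule 12, derive shipped, cond_3, dock_ready.
Round 5 — rule 15, derive insured.
Closure: {address_valid, backorder, cond_2, cond_3, dock_ready, hazmat_flag, insured, manifest_closed, notify_customer, order_received, oversize_item, packed, payment_cleared, pick_ticket, priority_ship, route_local, shipped, split_shipment, stock_low} — 19 facts.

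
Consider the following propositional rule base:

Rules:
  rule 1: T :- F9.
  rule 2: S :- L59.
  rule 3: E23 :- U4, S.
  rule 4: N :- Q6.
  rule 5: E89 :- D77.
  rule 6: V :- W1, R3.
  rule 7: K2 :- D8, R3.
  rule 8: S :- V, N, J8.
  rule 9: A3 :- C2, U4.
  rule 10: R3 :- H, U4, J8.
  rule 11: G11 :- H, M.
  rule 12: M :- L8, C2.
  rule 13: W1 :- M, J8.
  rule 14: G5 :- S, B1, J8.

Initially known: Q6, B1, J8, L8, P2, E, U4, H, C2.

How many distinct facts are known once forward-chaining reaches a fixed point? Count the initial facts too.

19

Round 1: rule 4 [N :- Q6.]; rule 9 [A3 :- C2, U4.]; rule 10 [R3 :- H, U4, J8.]; rule 12 [M :- L8, C2.]. Adds N, A3, R3, M.
Round 2: rule 11 [G11 :- H, M.]; rule 13 [W1 :- M, J8.]. Adds G11, W1.
Round 3: rule 6 [V :- W1, R3.]. Adds V.
Round 4: rule 8 [S :- V, N, J8.]. Adds S.
Round 5: rule 3 [E23 :- U4, S.]; rule 14 [G5 :- S, B1, J8.]. Adds E23, G5.
Closure: {A3, B1, C2, E, E23, G11, G5, H, J8, L8, M, N, P2, Q6, R3, S, U4, V, W1} — 19 facts.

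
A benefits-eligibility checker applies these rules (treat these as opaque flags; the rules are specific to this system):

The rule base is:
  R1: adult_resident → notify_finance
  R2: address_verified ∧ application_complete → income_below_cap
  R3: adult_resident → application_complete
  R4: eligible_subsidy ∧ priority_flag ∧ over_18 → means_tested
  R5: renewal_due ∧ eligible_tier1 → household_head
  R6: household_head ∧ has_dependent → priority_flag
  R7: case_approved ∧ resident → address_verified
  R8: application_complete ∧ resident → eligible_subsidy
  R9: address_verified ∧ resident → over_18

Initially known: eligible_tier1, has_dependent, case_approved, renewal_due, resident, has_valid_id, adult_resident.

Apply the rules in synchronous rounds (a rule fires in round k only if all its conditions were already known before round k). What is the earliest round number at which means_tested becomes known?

[1] R1 [adult_resident → notify_finance]; R3 [adult_resident → application_complete]; R5 [renewal_due ∧ eligible_tier1 → household_head]; R7 [case_approved ∧ resident → address_verified]. ⇒ new: notify_finance, application_complete, household_head, address_verified.
[2] R2 [address_verified ∧ application_complete → income_below_cap]; R6 [household_head ∧ has_dependent → priority_flag]; R8 [application_complete ∧ resident → eligible_subsidy]; R9 [address_verified ∧ resident → over_18]. ⇒ new: income_below_cap, priority_flag, eligible_subsidy, over_18.
[3] R4 [eligible_subsidy ∧ priority_flag ∧ over_18 → means_tested]. ⇒ new: means_tested.
means_tested first appears in round 3.

3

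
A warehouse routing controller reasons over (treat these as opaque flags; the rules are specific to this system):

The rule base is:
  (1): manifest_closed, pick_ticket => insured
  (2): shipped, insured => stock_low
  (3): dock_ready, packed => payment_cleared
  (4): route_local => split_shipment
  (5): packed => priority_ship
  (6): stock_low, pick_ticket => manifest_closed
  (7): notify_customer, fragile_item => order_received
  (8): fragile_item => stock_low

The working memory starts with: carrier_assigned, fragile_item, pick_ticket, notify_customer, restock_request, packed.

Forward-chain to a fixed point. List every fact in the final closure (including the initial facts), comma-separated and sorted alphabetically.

Round 1 fires (5), (7), (8), giving priority_ship, order_received, stock_low.
Round 2 fires (6), giving manifest_closed.
Round 3 fires (1), giving insured.

carrier_assigned, fragile_item, insured, manifest_closed, notify_customer, order_received, packed, pick_ticket, priority_ship, restock_request, stock_low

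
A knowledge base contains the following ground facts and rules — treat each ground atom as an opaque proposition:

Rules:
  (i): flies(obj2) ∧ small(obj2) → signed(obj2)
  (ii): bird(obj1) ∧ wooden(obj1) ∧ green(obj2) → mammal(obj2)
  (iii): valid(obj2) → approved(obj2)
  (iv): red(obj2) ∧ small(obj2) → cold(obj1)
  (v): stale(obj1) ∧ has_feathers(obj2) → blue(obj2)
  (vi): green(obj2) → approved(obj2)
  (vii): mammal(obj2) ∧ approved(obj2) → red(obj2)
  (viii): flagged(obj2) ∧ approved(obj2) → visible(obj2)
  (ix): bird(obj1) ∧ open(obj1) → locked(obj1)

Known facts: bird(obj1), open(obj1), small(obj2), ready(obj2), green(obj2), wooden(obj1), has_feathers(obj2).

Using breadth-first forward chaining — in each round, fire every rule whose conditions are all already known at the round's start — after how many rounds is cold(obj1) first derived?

3

Round 1 — (ii), (vi), (ix), derive mammal(obj2), approved(obj2), locked(obj1).
Round 2 — (vii), derive red(obj2).
Round 3 — (iv), derive cold(obj1).
cold(obj1) first appears in round 3.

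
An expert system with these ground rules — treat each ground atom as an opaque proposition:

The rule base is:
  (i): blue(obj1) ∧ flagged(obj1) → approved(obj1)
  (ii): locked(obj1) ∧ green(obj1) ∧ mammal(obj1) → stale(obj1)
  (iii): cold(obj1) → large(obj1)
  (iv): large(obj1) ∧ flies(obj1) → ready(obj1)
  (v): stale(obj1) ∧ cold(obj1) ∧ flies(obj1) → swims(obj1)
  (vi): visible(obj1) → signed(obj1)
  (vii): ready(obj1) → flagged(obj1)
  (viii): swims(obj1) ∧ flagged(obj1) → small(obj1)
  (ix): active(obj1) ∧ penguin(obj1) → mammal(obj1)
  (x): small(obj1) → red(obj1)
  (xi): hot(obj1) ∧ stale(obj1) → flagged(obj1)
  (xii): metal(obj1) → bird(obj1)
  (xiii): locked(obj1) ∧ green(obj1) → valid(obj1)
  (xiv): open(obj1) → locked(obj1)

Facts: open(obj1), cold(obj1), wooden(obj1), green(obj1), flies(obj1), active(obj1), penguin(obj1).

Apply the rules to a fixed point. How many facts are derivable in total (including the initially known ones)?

Round 1 fires (iii), (ix), (xiv), giving large(obj1), mammal(obj1), locked(obj1).
Round 2 fires (ii), (iv), (xiii), giving stale(obj1), ready(obj1), valid(obj1).
Round 3 fires (v), (vii), giving swims(obj1), flagged(obj1).
Round 4 fires (viii), giving small(obj1).
Round 5 fires (x), giving red(obj1).
Closure: {active(obj1), cold(obj1), flagged(obj1), flies(obj1), green(obj1), large(obj1), locked(obj1), mammal(obj1), open(obj1), penguin(obj1), ready(obj1), red(obj1), small(obj1), stale(obj1), swims(obj1), valid(obj1), wooden(obj1)} — 17 facts.

17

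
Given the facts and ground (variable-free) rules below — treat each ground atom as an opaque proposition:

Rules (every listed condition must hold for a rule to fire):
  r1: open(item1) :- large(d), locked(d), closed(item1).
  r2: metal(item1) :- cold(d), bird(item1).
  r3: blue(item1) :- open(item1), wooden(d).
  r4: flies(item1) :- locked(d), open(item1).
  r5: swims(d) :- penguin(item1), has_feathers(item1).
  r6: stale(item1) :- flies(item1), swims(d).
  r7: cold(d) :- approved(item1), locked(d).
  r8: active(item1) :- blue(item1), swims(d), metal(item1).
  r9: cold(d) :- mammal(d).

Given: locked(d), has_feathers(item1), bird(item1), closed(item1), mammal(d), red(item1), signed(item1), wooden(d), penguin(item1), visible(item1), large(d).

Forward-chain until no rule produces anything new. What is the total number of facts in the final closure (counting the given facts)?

19

Round 1 — r1, r5, r9, derive open(item1), swims(d), cold(d).
Round 2 — r2, r3, r4, derive metal(item1), blue(item1), flies(item1).
Round 3 — r6, r8, derive stale(item1), active(item1).
Closure: {active(item1), bird(item1), blue(item1), closed(item1), cold(d), flies(item1), has_feathers(item1), large(d), locked(d), mammal(d), metal(item1), open(item1), penguin(item1), red(item1), signed(item1), stale(item1), swims(d), visible(item1), wooden(d)} — 19 facts.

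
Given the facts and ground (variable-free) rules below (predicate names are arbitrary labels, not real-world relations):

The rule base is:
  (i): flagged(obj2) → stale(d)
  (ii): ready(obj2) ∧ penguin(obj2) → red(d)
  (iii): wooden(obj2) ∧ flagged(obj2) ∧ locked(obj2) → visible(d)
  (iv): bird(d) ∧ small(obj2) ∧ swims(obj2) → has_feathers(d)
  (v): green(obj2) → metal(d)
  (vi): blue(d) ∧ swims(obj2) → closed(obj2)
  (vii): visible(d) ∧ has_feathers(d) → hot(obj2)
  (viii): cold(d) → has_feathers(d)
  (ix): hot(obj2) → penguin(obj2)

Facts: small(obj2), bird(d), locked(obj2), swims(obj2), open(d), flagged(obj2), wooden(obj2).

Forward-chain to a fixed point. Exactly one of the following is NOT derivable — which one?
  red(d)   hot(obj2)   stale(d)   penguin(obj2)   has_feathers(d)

Round 1 — (i), (iii), (iv), derive stale(d), visible(d), has_feathers(d).
Round 2 — (vii), derive hot(obj2).
Round 3 — (ix), derive penguin(obj2).
Derived: has_feathers(d) (round 1), stale(d) (round 1), penguin(obj2) (round 3), hot(obj2) (round 2). red(d) never appears in any round.

red(d)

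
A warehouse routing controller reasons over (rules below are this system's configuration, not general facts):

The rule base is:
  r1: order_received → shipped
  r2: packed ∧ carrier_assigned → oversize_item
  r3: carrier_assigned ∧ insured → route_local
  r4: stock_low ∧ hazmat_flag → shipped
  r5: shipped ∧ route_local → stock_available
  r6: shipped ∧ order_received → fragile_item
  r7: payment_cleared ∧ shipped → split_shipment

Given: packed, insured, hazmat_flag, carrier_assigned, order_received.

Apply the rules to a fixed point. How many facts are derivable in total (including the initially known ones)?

[1] r1 [order_received → shipped]; r2 [packed ∧ carrier_assigned → oversize_item]; r3 [carrier_assigned ∧ insured → route_local]. ⇒ new: shipped, oversize_item, route_local.
[2] r5 [shipped ∧ route_local → stock_available]; r6 [shipped ∧ order_received → fragile_item]. ⇒ new: stock_available, fragile_item.
Closure: {carrier_assigned, fragile_item, hazmat_flag, insured, order_received, oversize_item, packed, route_local, shipped, stock_available} — 10 facts.

10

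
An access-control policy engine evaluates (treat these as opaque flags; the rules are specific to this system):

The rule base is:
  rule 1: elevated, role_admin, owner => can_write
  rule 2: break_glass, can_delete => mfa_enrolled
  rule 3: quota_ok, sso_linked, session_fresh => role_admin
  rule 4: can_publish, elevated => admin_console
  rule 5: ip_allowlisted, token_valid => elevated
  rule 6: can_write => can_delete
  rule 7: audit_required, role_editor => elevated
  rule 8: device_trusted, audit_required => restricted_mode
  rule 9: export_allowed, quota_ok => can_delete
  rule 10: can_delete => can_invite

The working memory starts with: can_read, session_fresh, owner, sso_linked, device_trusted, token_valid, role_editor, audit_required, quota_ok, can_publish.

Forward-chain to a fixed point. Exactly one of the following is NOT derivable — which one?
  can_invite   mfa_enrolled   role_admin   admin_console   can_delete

mfa_enrolled

Round 1 fires rule 3, rule 7, rule 8, giving role_admin, elevated, restricted_mode.
Round 2 fires rule 1, rule 4, giving can_write, admin_console.
Round 3 fires rule 6, giving can_delete.
Round 4 fires rule 10, giving can_invite.
Derived: admin_console (round 2), can_delete (round 3), role_admin (round 1), can_invite (round 4). mfa_enrolled never appears in any round.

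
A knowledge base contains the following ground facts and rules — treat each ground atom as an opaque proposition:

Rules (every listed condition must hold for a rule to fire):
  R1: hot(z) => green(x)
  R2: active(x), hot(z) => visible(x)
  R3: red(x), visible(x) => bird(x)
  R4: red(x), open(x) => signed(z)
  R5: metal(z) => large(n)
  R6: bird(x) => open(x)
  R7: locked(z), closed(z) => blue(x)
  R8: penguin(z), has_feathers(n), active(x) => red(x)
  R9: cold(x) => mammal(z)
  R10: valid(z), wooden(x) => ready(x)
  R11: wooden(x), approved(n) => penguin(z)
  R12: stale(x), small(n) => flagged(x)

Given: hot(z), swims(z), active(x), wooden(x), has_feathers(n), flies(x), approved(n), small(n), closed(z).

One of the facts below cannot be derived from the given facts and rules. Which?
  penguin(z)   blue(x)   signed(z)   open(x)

blue(x)

[1] R1 [hot(z) => green(x)]; R2 [active(x), hot(z) => visible(x)]; R11 [wooden(x), approved(n) => penguin(z)]. ⇒ new: green(x), visible(x), penguin(z).
[2] R8 [penguin(z), has_feathers(n), active(x) => red(x)]. ⇒ new: red(x).
[3] R3 [red(x), visible(x) => bird(x)]. ⇒ new: bird(x).
[4] R6 [bird(x) => open(x)]. ⇒ new: open(x).
[5] R4 [red(x), open(x) => signed(z)]. ⇒ new: signed(z).
Derived: signed(z) (round 5), penguin(z) (round 1), open(x) (round 4). blue(x) never appears in any round.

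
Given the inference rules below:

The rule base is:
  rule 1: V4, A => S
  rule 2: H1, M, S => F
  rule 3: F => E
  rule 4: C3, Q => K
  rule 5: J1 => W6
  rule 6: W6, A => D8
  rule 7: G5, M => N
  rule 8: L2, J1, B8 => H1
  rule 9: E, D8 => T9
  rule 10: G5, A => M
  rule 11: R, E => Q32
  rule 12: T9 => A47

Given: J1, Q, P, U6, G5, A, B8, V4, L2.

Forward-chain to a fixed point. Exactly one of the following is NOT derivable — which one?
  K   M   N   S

Round 1 fires rule 1, rule 5, rule 8, rule 10, giving S, W6, H1, M.
Round 2 fires rule 2, rule 6, rule 7, giving F, D8, N.
Round 3 fires rule 3, giving E.
Round 4 fires rule 9, giving T9.
Round 5 fires rule 12, giving A47.
Derived: M (round 1), S (round 1), N (round 2). K never appears in any round.

K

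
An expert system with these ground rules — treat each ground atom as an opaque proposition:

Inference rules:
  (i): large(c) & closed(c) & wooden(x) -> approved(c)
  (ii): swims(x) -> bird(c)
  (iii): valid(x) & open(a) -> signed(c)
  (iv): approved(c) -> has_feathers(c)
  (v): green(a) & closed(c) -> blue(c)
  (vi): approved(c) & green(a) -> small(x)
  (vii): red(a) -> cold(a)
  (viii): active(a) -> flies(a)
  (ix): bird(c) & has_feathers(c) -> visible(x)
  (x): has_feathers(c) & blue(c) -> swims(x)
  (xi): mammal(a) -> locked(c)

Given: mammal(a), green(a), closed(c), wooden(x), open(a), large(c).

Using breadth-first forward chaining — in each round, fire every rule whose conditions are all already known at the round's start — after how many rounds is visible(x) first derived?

5

Round 1: (i) [large(c) & closed(c) & wooden(x) -> approved(c)]; (v) [green(a) & closed(c) -> blue(c)]; (xi) [mammal(a) -> locked(c)]. Adds approved(c), blue(c), locked(c).
Round 2: (iv) [approved(c) -> has_feathers(c)]; (vi) [approved(c) & green(a) -> small(x)]. Adds has_feathers(c), small(x).
Round 3: (x) [has_feathers(c) & blue(c) -> swims(x)]. Adds swims(x).
Round 4: (ii) [swims(x) -> bird(c)]. Adds bird(c).
Round 5: (ix) [bird(c) & has_feathers(c) -> visible(x)]. Adds visible(x).
visible(x) first appears in round 5.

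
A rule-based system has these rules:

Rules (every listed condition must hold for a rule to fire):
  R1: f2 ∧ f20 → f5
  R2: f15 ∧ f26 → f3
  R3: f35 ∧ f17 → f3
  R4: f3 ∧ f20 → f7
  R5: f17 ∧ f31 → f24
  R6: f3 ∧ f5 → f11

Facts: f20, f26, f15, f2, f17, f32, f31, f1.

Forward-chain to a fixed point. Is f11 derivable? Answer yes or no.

yes

Round 1: R1 [f2 ∧ f20 → f5]; R2 [f15 ∧ f26 → f3]; R5 [f17 ∧ f31 → f24]. New: f5, f3, f24.
Round 2: R4 [f3 ∧ f20 → f7]; R6 [f3 ∧ f5 → f11]. New: f7, f11.
f11 appears in round 2, so it is derivable.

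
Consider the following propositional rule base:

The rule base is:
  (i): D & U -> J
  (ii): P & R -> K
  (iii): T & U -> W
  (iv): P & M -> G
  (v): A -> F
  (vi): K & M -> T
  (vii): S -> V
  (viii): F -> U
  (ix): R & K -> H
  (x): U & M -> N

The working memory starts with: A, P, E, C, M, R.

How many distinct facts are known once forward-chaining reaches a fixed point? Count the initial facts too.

14

Round 1 — (ii), (iv), (v), derive K, G, F.
Round 2 — (vi), (viii), (ix), derive T, U, H.
Round 3 — (iii), (x), derive W, N.
Closure: {A, C, E, F, G, H, K, M, N, P, R, T, U, W} — 14 facts.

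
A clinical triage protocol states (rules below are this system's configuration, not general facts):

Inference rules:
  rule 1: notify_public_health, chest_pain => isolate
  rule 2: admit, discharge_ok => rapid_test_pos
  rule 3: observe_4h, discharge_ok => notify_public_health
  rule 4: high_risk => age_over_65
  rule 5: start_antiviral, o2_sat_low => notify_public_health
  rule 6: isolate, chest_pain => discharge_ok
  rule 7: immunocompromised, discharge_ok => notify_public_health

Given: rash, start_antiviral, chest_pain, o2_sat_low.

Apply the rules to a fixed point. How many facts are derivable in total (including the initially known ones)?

[1] rule 5 [start_antiviral, o2_sat_low => notify_public_health]. ⇒ new: notify_public_health.
[2] rule 1 [notify_public_health, chest_pain => isolate]. ⇒ new: isolate.
[3] rule 6 [isolate, chest_pain => discharge_ok]. ⇒ new: discharge_ok.
Closure: {chest_pain, discharge_ok, isolate, notify_public_health, o2_sat_low, rash, start_antiviral} — 7 facts.

7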